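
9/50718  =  3/16906 = 0.00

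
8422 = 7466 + 956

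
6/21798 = 1/3633 = 0.00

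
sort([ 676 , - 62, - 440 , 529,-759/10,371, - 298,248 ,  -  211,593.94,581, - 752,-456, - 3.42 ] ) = [-752,-456, - 440, - 298,-211, - 759/10,-62, - 3.42, 248 , 371 , 529, 581, 593.94,676]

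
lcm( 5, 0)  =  0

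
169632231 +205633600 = 375265831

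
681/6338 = 681/6338 = 0.11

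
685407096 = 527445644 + 157961452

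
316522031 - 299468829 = 17053202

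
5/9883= 5/9883 = 0.00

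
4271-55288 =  - 51017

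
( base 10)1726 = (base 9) 2327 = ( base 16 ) 6be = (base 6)11554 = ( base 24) 2NM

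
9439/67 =140 + 59/67=140.88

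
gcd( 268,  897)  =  1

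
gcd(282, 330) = 6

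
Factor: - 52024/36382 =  - 2^2 * 7^1*929^1 *18191^( - 1) = - 26012/18191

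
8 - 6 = 2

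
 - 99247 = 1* (  -  99247)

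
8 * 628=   5024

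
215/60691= 215/60691 =0.00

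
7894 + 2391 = 10285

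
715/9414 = 715/9414 = 0.08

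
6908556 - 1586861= 5321695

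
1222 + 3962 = 5184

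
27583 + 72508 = 100091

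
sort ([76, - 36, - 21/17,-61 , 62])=[ - 61, - 36, -21/17,62,  76]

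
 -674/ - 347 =1 + 327/347=1.94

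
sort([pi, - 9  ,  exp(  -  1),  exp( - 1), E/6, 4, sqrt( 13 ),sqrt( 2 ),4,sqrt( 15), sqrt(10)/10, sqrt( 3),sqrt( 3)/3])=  [-9,sqrt( 10)/10, exp( - 1), exp( - 1) , E/6,sqrt( 3)/3,sqrt( 2 ), sqrt( 3),pi, sqrt( 13),sqrt( 15),4, 4]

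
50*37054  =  1852700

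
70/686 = 5/49 = 0.10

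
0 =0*22208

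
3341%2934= 407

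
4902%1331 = 909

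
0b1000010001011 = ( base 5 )113420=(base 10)4235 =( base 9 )5725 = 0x108B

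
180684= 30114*6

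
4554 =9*506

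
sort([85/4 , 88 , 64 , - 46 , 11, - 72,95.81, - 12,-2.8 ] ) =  [ - 72,-46, - 12, - 2.8, 11 , 85/4,64, 88,95.81] 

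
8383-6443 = 1940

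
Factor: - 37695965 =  - 5^1*23^1  *181^1*1811^1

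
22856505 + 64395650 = 87252155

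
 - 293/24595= -293/24595 = - 0.01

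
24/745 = 24/745 = 0.03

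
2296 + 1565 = 3861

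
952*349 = 332248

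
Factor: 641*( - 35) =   -  5^1*7^1*641^1 = -22435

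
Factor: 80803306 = 2^1 * 4831^1*8363^1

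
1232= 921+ 311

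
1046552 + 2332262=3378814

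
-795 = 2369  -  3164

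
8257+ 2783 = 11040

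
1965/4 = 1965/4 = 491.25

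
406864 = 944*431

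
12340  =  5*2468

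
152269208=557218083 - 404948875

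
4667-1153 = 3514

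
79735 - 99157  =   - 19422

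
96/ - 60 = -2  +  2/5 = -1.60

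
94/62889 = 94/62889 = 0.00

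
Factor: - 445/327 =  - 3^( - 1 ) * 5^1*89^1*109^( - 1 ) 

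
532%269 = 263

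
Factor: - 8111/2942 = -2^( - 1)*1471^(  -  1 )*8111^1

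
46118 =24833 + 21285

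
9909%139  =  40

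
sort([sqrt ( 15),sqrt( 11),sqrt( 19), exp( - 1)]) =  [exp ( - 1),  sqrt( 11), sqrt( 15 ),sqrt(19) ] 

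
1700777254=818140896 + 882636358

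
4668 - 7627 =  - 2959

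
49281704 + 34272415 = 83554119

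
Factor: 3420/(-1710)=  - 2^1 = - 2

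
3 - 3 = 0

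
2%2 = 0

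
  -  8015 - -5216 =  -2799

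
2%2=0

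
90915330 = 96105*946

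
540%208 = 124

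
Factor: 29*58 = 2^1*29^2 = 1682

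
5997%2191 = 1615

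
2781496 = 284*9794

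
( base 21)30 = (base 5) 223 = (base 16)3f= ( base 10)63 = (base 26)2B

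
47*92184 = 4332648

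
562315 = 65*8651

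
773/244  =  773/244 = 3.17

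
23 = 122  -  99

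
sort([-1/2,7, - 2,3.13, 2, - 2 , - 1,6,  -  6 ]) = [ - 6, - 2,-2, - 1, - 1/2,2,  3.13, 6,7]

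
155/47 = 155/47 = 3.30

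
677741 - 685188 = -7447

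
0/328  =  0 = 0.00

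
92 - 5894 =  - 5802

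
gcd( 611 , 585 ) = 13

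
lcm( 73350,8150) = 73350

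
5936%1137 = 251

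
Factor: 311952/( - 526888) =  - 2^1 * 3^1*97^1 * 983^( - 1) = -  582/983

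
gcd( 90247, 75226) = 1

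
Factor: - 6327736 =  - 2^3* 790967^1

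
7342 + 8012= 15354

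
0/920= 0 = 0.00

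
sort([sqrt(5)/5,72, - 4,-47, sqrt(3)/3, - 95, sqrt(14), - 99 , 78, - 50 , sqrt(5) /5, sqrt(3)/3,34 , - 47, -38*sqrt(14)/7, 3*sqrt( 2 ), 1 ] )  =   [ - 99, - 95, - 50, - 47, - 47, - 38*sqrt(14) /7, - 4, sqrt(5)/5, sqrt( 5) /5 , sqrt(3)/3 , sqrt(3)/3 , 1, sqrt(14),3*sqrt ( 2 ),34,72,78] 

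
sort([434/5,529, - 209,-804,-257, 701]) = [ - 804, - 257, - 209,  434/5,  529,701 ]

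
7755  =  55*141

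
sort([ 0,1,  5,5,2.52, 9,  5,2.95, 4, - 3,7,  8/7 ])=[ - 3,0, 1,  8/7, 2.52 , 2.95, 4, 5,5 , 5, 7,9 ] 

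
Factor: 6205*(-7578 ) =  - 2^1*3^2 * 5^1 * 17^1*73^1*  421^1 = -47021490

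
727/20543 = 727/20543 = 0.04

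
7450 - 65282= -57832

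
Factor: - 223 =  - 223^1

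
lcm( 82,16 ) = 656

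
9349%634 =473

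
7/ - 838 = - 1 + 831/838= - 0.01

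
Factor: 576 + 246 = 822 = 2^1 * 3^1 * 137^1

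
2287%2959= 2287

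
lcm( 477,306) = 16218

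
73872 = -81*( - 912 )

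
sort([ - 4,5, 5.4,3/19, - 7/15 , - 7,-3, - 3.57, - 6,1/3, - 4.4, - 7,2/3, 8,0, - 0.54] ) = [- 7, - 7, - 6,-4.4, - 4  , - 3.57, - 3, - 0.54, - 7/15,0, 3/19,1/3,2/3,5 , 5.4,8 ] 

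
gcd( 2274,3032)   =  758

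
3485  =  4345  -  860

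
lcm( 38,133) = 266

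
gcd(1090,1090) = 1090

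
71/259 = 71/259 = 0.27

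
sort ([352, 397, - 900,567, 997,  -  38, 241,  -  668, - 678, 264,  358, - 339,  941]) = [ - 900, - 678,-668, - 339, - 38,241,264, 352,358,397,567, 941,  997]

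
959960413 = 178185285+781775128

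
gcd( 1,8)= 1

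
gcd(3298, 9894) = 3298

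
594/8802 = 11/163  =  0.07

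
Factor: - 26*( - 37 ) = 2^1*13^1 * 37^1= 962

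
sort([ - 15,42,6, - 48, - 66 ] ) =[ - 66, - 48, - 15,6, 42]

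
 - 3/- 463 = 3/463 = 0.01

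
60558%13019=8482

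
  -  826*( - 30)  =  24780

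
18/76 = 9/38  =  0.24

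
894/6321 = 298/2107 = 0.14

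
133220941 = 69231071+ 63989870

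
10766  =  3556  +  7210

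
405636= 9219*44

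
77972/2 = 38986 = 38986.00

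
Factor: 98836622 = 2^1*109^1 * 453379^1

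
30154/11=2741 + 3/11 = 2741.27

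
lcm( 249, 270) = 22410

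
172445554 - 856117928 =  - 683672374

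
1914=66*29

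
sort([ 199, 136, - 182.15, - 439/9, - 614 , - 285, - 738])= [ - 738, - 614, - 285, - 182.15, - 439/9,136 , 199] 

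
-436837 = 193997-630834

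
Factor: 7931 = 7^1 * 11^1* 103^1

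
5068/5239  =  5068/5239 = 0.97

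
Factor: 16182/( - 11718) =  - 3^( - 1)*7^( - 1 )*29^1 = - 29/21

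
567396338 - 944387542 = - 376991204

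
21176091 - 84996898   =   - 63820807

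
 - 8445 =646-9091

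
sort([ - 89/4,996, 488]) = [  -  89/4, 488, 996] 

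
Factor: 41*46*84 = 158424  =  2^3*3^1*7^1 * 23^1*41^1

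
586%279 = 28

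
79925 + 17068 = 96993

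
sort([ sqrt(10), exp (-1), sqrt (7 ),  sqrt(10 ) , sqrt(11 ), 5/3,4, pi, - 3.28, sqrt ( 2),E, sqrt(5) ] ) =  [ - 3.28,exp( - 1), sqrt( 2 ),5/3, sqrt( 5),sqrt(7), E,pi, sqrt( 10), sqrt( 10),sqrt(11 ), 4]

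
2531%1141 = 249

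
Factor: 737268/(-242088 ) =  - 2^(  -  1)*11^ ( - 1 ) * 67^1 = -67/22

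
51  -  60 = - 9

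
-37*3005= - 111185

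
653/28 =23 + 9/28 = 23.32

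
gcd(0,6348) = 6348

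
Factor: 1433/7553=7^ ( - 1 )*13^( - 1 ) * 83^ ( - 1)*1433^1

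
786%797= 786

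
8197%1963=345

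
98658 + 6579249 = 6677907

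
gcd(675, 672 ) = 3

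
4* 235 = 940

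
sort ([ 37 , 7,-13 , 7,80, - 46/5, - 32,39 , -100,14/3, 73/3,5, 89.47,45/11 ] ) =[ - 100, - 32, - 13, - 46/5, 45/11 , 14/3, 5,7,7, 73/3, 37 , 39, 80,89.47]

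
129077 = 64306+64771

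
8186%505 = 106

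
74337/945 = 24779/315  =  78.66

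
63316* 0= 0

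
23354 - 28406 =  - 5052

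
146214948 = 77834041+68380907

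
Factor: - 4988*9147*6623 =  - 2^2*3^1*29^1*37^1*43^1*179^1*3049^1=   - 302175938028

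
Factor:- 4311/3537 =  - 3^(  -  1 )*131^( - 1 )*479^1 = - 479/393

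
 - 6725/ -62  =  6725/62 = 108.47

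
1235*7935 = 9799725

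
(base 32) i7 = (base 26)MB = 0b1001000111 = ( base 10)583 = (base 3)210121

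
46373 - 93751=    - 47378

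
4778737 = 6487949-1709212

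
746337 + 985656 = 1731993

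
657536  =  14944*44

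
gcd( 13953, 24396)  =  3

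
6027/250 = 24 + 27/250 = 24.11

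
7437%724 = 197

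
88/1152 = 11/144  =  0.08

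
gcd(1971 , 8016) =3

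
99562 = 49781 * 2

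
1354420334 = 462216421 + 892203913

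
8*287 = 2296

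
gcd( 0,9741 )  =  9741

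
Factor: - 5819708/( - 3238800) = 2^( - 2)*3^( - 1)*5^(-2) * 2699^( - 1)*1454927^1  =  1454927/809700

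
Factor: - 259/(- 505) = 5^( - 1)*7^1*37^1*101^( - 1 ) 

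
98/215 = 98/215 = 0.46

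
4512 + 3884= 8396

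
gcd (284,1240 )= 4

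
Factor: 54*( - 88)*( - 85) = 403920 = 2^4*3^3* 5^1*11^1* 17^1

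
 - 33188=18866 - 52054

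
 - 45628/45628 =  - 1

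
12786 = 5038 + 7748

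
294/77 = 42/11 = 3.82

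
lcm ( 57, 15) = 285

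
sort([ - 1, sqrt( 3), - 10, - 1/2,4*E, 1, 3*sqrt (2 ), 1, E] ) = [ - 10, - 1, - 1/2 , 1 , 1, sqrt (3),E,3* sqrt(2)  ,  4 * E ]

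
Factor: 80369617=1423^1*56479^1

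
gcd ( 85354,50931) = 1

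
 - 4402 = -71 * 62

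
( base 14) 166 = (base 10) 286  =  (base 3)101121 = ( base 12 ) 1ba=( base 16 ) 11E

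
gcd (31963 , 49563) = 1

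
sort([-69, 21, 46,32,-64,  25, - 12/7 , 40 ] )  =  [-69 , -64, - 12/7,21, 25, 32, 40, 46 ]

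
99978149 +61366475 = 161344624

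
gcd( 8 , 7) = 1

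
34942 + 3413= 38355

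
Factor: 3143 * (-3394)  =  -2^1*7^1*449^1*1697^1  =  - 10667342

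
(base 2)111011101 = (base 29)gd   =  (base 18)189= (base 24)JL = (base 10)477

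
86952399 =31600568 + 55351831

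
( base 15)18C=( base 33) ar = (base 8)545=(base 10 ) 357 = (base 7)1020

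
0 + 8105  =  8105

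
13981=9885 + 4096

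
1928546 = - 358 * (-5387 )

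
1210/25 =242/5 = 48.40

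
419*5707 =2391233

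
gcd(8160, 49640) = 680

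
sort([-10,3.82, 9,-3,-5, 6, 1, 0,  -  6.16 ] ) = [ - 10, - 6.16, -5, - 3,0, 1,  3.82,  6, 9]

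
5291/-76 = -70  +  29/76 = -69.62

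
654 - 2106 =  - 1452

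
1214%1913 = 1214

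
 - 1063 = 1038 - 2101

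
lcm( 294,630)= 4410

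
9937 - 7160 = 2777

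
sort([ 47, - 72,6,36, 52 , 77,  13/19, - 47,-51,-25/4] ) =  [-72, - 51, - 47,-25/4,13/19, 6,36,47, 52 , 77]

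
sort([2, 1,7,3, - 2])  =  [ - 2,1, 2,3 , 7]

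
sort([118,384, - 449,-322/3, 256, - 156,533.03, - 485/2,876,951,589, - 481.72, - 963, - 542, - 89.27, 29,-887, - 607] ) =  [ -963, - 887, - 607, - 542, - 481.72, - 449, - 485/2, - 156, - 322/3, - 89.27, 29 , 118,256,384,533.03,589, 876,951 ] 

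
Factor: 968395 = 5^1*193679^1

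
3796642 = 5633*674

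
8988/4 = 2247 = 2247.00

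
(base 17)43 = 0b1000111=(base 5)241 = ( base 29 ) 2d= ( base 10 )71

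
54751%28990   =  25761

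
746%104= 18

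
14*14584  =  204176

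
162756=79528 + 83228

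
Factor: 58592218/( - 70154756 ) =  - 2^( - 1 )*7^( - 1) *2505527^(-1 )*29296109^1 = - 29296109/35077378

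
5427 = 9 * 603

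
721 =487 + 234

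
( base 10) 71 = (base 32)27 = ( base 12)5b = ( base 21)38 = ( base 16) 47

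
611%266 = 79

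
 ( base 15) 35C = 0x2FA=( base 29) q8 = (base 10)762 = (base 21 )1F6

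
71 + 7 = 78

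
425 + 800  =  1225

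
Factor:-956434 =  - 2^1 * 151^1*3167^1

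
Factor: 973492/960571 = 2^2*13^1*97^1*193^1 *613^( - 1)*1567^(-1)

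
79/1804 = 79/1804 = 0.04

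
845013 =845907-894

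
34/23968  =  17/11984 = 0.00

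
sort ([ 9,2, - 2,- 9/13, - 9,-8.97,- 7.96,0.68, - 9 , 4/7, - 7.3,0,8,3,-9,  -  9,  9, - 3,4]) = [ - 9,- 9, - 9, - 9,-8.97, - 7.96, - 7.3, - 3 , - 2, - 9/13,0,4/7,0.68,2,3, 4, 8,9,  9]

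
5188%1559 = 511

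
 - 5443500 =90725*(-60)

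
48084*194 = 9328296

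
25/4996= 25/4996  =  0.01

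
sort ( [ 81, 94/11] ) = [94/11 , 81 ] 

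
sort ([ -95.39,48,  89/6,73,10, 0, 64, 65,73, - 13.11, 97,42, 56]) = [ - 95.39, - 13.11,0,  10 , 89/6,42, 48,56,64,  65, 73,  73,97 ] 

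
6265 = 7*895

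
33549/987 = 11183/329 = 33.99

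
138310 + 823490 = 961800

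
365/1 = 365= 365.00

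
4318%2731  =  1587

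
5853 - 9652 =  - 3799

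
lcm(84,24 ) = 168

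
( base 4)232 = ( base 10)46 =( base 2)101110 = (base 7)64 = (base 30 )1G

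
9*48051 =432459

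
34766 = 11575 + 23191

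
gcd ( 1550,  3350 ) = 50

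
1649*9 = 14841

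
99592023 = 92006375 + 7585648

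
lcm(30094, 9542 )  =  391222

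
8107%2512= 571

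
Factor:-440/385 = -8/7= -2^3* 7^ (  -  1) 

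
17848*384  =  6853632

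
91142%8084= 2218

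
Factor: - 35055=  - 3^2*5^1*19^1*41^1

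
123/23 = 5 + 8/23 =5.35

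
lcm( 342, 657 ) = 24966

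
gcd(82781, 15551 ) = 1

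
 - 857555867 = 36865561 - 894421428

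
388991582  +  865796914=1254788496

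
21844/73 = 21844/73 = 299.23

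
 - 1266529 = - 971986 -294543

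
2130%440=370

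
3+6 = 9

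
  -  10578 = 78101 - 88679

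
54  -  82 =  - 28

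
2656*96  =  254976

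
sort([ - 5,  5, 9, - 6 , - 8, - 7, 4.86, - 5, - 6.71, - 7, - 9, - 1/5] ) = [ - 9, - 8 , - 7  , - 7, - 6.71,-6, - 5, - 5, -1/5,4.86, 5, 9] 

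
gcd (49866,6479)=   1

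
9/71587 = 9/71587 = 0.00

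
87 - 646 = - 559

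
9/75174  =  3/25058 = 0.00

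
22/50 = 11/25 = 0.44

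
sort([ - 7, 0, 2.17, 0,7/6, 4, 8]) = [ - 7, 0, 0, 7/6,2.17 , 4, 8]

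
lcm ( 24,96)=96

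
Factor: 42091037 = 61^1 * 89^1*7753^1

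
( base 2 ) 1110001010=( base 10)906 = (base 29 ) 127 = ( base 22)1J4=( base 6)4110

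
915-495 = 420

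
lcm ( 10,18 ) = 90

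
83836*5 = 419180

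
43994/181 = 43994/181 = 243.06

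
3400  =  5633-2233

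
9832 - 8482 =1350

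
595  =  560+35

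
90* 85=7650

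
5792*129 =747168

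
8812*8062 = 71042344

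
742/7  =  106 = 106.00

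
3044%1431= 182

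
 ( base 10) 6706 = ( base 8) 15062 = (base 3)100012101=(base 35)5gl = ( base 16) 1A32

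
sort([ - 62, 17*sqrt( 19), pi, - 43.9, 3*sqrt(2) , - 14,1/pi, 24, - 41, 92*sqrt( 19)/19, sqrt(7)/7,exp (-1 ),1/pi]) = [ - 62, - 43.9,-41, - 14, 1/pi,  1/pi,exp(  -  1), sqrt( 7)/7 , pi, 3*sqrt( 2), 92*sqrt( 19)/19, 24,17*sqrt (19) ] 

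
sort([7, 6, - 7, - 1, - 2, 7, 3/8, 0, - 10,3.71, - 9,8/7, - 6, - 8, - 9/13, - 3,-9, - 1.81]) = [ - 10, - 9,-9, - 8,-7, - 6,-3, - 2, -1.81,- 1, - 9/13, 0, 3/8,8/7, 3.71,6, 7,7]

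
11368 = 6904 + 4464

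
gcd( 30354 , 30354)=30354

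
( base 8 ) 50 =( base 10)40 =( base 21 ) 1J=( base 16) 28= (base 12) 34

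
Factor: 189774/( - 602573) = -234/743 =-2^1*3^2*13^1*743^ ( - 1 )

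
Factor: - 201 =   -  3^1*67^1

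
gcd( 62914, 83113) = 1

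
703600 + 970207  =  1673807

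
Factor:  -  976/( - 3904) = 1/4 = 2^( - 2) 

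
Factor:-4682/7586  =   - 2341^1*3793^(-1) =-2341/3793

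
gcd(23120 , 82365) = 1445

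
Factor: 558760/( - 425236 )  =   - 2^1*5^1*7^( - 1)*61^1*229^1*15187^( - 1) = - 139690/106309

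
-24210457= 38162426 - 62372883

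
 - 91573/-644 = 91573/644 = 142.19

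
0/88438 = 0  =  0.00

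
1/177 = 1/177 = 0.01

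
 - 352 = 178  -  530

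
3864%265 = 154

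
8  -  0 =8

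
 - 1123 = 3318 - 4441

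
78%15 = 3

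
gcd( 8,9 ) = 1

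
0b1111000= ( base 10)120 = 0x78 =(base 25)4k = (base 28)48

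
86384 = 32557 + 53827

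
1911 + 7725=9636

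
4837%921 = 232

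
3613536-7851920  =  -4238384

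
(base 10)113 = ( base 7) 221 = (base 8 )161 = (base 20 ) 5d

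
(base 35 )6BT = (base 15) 2479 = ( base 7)31431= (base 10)7764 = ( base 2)1111001010100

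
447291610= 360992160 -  - 86299450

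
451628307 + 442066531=893694838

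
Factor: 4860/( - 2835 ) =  - 12/7 =- 2^2 * 3^1*7^(  -  1)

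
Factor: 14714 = 2^1*7^1*1051^1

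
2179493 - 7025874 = - 4846381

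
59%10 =9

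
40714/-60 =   -  679+13/30= - 678.57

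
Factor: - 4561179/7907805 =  - 1520393/2635935 = - 3^( -1 )*5^ (- 1)*7^1*17^(- 1 )*10337^( - 1)*217199^1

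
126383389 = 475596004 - 349212615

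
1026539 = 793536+233003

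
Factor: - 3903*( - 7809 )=3^2 * 19^1*137^1*1301^1 = 30478527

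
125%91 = 34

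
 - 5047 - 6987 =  - 12034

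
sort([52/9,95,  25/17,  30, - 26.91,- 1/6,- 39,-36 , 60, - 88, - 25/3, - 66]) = [  -  88,  -  66, - 39,-36,  -  26.91,-25/3 , - 1/6,25/17, 52/9,30, 60, 95]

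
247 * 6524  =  1611428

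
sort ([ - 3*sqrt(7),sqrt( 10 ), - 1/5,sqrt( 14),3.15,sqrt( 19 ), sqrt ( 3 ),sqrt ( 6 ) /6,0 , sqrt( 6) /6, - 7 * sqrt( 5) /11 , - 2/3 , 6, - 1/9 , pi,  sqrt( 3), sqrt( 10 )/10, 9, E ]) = [ - 3*sqrt( 7 ), - 7*sqrt( 5) /11, - 2/3, - 1/5, - 1/9,0,sqrt( 10)/10,sqrt( 6 )/6,sqrt( 6 )/6, sqrt (3) , sqrt (3 ),  E , pi, 3.15, sqrt ( 10),  sqrt( 14 ), sqrt (19 ), 6,9 ] 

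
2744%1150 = 444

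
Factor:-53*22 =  - 1166   =  -2^1 * 11^1* 53^1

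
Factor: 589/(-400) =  -2^(-4)*5^(-2)*19^1 *31^1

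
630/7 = 90 = 90.00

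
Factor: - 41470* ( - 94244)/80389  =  2^3*5^1*11^1  *  13^1*19^(-1)* 29^1*4231^( - 1 )*23561^1 = 3908298680/80389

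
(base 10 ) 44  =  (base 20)24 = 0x2c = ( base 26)1I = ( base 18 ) 28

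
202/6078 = 101/3039 = 0.03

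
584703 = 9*64967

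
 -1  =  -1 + 0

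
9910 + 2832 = 12742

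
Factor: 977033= 383^1*  2551^1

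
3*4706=14118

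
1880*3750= 7050000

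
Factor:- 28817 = - 28817^1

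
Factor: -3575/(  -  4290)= 5/6 = 2^( - 1) * 3^(-1)*5^1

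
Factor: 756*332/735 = 11952/35  =  2^4*3^2*5^( - 1 )* 7^(- 1 )*83^1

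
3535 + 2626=6161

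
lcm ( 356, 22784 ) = 22784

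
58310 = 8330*7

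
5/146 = 5/146 = 0.03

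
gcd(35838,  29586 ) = 6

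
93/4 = 93/4 = 23.25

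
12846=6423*2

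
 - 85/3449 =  - 85/3449 = -  0.02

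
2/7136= 1/3568  =  0.00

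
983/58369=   983/58369 =0.02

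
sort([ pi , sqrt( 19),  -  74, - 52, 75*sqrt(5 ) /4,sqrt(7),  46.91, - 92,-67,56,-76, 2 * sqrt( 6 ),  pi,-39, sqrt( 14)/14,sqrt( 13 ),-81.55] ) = [- 92, - 81.55, - 76 ,-74, - 67,- 52,-39,sqrt( 14 ) /14,sqrt ( 7), pi,pi, sqrt( 13),sqrt(19),2*sqrt( 6),75*sqrt( 5 ) /4,  46.91,56]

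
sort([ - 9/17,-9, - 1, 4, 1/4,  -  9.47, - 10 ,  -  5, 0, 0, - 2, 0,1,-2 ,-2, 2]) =[- 10,  -  9.47, - 9, -5, - 2, - 2  , -2, - 1,-9/17,0, 0, 0, 1/4,1 , 2,4]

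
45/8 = 5 + 5/8 = 5.62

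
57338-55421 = 1917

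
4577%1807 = 963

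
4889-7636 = - 2747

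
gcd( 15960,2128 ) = 1064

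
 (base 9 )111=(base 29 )34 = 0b1011011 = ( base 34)2n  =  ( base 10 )91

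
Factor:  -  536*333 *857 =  - 2^3*3^2 * 37^1*67^1*857^1 =- 152964216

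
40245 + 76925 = 117170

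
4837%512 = 229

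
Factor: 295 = 5^1*59^1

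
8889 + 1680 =10569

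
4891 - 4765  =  126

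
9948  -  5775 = 4173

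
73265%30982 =11301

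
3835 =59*65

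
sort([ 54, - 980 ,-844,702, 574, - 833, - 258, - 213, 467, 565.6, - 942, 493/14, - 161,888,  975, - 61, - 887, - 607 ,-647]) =[ - 980, - 942, - 887,-844, -833, - 647, - 607,-258, - 213, - 161, - 61,493/14, 54,  467,565.6, 574,  702,  888,  975 ] 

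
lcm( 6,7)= 42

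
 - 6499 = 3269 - 9768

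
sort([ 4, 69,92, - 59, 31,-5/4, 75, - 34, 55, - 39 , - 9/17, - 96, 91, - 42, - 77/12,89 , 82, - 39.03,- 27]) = [ - 96, - 59,  -  42, - 39.03,-39, - 34 , - 27, - 77/12, - 5/4, - 9/17 , 4, 31 , 55 , 69,75,  82, 89,91,92 ]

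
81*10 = 810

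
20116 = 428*47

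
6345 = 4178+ 2167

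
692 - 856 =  - 164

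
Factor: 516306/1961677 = 2^1 * 3^1*7^1*19^1*337^(  -  1) * 647^1 * 5821^( - 1)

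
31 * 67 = 2077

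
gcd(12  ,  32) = 4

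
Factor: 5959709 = 7^1*851387^1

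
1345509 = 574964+770545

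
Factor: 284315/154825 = 101/55 = 5^( - 1 ) * 11^( - 1)*101^1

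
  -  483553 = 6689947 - 7173500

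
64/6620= 16/1655 = 0.01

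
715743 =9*79527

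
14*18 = 252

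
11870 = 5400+6470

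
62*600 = 37200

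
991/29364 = 991/29364 = 0.03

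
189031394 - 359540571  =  -170509177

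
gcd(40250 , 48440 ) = 70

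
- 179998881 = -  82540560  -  97458321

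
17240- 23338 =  - 6098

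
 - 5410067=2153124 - 7563191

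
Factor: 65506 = 2^1*7^1 * 4679^1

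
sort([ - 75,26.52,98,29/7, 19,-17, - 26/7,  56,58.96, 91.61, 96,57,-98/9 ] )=[-75, - 17, - 98/9,- 26/7, 29/7,19,26.52,56,57 , 58.96, 91.61,96,98 ] 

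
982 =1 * 982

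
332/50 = 6 + 16/25 = 6.64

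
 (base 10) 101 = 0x65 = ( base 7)203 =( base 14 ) 73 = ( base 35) 2v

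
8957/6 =8957/6 = 1492.83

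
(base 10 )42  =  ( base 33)19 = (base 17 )28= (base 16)2A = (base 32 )1a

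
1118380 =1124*995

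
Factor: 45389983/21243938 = 2^(  -  1)*17^1*19^(  -  1 )*  31^1*43^1*2003^1*559051^ ( - 1 ) 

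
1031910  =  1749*590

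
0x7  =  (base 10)7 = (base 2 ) 111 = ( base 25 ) 7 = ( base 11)7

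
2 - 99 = - 97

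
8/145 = 8/145= 0.06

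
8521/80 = 106 + 41/80=106.51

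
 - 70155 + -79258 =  -149413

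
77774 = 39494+38280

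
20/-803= -1+783/803 = -  0.02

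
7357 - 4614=2743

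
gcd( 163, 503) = 1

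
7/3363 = 7/3363=0.00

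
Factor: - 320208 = - 2^4*3^1*7^1*953^1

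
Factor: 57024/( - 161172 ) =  - 144/407 = - 2^4*3^2*11^( - 1)* 37^( - 1) 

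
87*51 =4437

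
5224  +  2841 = 8065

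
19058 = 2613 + 16445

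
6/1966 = 3/983 = 0.00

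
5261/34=154 + 25/34 = 154.74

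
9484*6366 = 60375144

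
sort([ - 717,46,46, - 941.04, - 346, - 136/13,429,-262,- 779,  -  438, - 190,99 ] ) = [  -  941.04, - 779, - 717,-438, - 346, - 262, - 190, - 136/13,46,  46,99,  429 ] 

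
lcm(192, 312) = 2496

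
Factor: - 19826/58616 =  - 23/68=- 2^( - 2) * 17^( - 1)*23^1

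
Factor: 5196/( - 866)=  - 2^1*3^1=- 6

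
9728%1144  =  576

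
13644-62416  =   - 48772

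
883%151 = 128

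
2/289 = 2/289 = 0.01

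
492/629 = 492/629 =0.78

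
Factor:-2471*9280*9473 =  -217224226240 = - 2^6*5^1*7^1 * 29^1*353^1*9473^1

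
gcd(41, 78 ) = 1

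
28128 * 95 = 2672160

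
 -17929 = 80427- 98356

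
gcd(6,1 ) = 1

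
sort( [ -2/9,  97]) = [  -  2/9, 97]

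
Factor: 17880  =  2^3*3^1*5^1*149^1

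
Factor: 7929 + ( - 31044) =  - 23115 = -  3^1 * 5^1 * 23^1 * 67^1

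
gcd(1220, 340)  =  20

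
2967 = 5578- 2611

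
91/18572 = 91/18572 = 0.00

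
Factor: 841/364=2^(-2 )*7^( - 1 ) * 13^( - 1)*29^2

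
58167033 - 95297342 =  - 37130309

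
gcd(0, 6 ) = 6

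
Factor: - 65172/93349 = -2^2*3^1*277^( -1)* 337^(-1)*5431^1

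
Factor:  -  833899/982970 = -2^( -1)*5^( - 1)*11^1 * 41^1*43^2*98297^( - 1 )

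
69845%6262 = 963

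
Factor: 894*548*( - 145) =- 2^3*3^1*5^1*29^1 *137^1 * 149^1 = - 71037240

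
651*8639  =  5623989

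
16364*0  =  0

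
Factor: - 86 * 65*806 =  - 4505540 = - 2^2*5^1*13^2* 31^1 * 43^1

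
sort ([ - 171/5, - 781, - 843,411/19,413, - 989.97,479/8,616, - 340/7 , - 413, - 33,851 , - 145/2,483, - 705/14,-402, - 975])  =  [ - 989.97, - 975, - 843,-781  , - 413, - 402, - 145/2, - 705/14, - 340/7, - 171/5, - 33,411/19,479/8,413,483 , 616 , 851] 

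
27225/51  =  533 + 14/17 = 533.82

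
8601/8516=1+85/8516  =  1.01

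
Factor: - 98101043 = -4157^1*23599^1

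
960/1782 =160/297 = 0.54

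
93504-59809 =33695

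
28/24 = 1+1/6=1.17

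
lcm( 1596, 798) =1596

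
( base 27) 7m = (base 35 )61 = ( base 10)211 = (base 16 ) d3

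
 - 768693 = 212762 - 981455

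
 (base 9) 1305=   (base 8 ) 1721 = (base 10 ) 977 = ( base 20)28H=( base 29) 14K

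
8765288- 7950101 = 815187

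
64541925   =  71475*903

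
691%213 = 52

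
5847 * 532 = 3110604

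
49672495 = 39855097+9817398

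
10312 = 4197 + 6115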